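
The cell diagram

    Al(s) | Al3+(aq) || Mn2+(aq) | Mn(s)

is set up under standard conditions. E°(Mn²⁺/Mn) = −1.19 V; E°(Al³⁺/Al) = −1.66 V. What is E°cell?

+0.47 V

By convention the left-hand electrode in cell notation is the anode (oxidation) and the right-hand electrode is the cathode (reduction).
E°cell = E°(right) − E°(left) = −1.19 − (−1.66) = +0.47 V.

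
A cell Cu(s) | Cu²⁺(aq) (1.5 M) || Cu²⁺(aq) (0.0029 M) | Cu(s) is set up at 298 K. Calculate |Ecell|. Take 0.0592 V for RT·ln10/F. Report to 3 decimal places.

0.080 V

For a concentration cell E°cell = 0, since both electrodes use the same couple.
The compartment with the higher Cu²⁺(aq) concentration (1.5 M) acts as the cathode; ions are reduced there and produced at the dilute (0.0029 M) anode.
With n = 2, Ecell = −(0.0592/2)·log([dilute]/[conc]) = −(0.0592/2)·log(0.0029/1.5) = +0.080 V.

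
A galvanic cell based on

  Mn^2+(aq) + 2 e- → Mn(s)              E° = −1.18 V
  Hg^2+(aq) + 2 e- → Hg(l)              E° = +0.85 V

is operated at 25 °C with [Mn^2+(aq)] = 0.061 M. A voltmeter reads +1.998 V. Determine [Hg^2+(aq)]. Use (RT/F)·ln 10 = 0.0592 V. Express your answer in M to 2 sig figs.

The Hg²⁺/Hg couple has the larger reduction potential, so it is the cathode: E°cell = +0.85 − (−1.18) = +2.03 V and n = 2.
Rearranging E = E° − (0.0592/n)·log Q gives log Q = 2(+2.03 − (+1.998))/0.0592 = 1.081.
The balanced reaction is Hg^2+(aq) + Mn(s) → Hg(l) + Mn^2+(aq), so Q = [Mn^2+(aq)] / [Hg^2+(aq)].
Solving for the unknown gives log [Hg^2+(aq)] = −2.296, so [Hg^2+(aq)] ≈ 0.0051 M.

0.0051 M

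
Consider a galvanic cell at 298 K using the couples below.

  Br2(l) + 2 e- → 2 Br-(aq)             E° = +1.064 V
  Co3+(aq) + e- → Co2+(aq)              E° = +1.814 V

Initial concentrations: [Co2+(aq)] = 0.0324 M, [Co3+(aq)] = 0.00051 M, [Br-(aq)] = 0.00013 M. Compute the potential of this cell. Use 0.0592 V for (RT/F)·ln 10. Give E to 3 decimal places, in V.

+0.413 V

Co³⁺/Co²⁺ is reduced (cathode, E° = +1.814 V) and Br₂/Br⁻ is oxidized (anode).
E°cell = E°cat − E°an = +1.814 − (+1.064) = +0.750 V; n = 2.
Balancing gives 2 Co3+(aq) + 2 Br-(aq) → 2 Co2+(aq) + Br2(l); hence Q = [Co2+(aq)]^2 / ([Co3+(aq)]^2·[Br-(aq)]^2) = 2.39×10^11 (log Q = 11.378).
By the Nernst equation, E = +0.750 − (0.0592/2)·(11.378) = +0.413 V.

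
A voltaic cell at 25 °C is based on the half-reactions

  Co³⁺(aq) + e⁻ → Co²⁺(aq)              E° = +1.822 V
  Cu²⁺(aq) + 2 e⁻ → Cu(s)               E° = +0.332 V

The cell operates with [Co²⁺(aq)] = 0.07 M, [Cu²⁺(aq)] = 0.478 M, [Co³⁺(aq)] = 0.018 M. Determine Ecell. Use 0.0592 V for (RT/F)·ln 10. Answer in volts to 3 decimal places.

+1.465 V

Since E°(Co³⁺/Co²⁺) > E°(Cu²⁺/Cu), Co³⁺/Co²⁺ serves as the cathode.
The standard potential is +1.822 − (+0.332) = +1.490 V and the balanced reaction transfers n = 2 electrons.
The balanced reaction is 2 Co³⁺(aq) + Cu(s) → 2 Co²⁺(aq) + Cu²⁺(aq), so Q = ([Co²⁺(aq)]^2·[Cu²⁺(aq)]) / [Co³⁺(aq)]^2 = 7.23 and log Q = 0.859.
By the Nernst equation, E = +1.490 − (0.0592/2)·(0.859) = +1.465 V.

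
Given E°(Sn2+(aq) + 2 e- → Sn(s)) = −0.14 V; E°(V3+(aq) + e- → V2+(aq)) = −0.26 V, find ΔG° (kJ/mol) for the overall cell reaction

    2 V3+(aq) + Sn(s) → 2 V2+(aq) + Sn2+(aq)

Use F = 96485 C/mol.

In the reaction as written V3+(aq) is reduced, so the V³⁺/V²⁺ couple is the cathode and Sn²⁺/Sn is the anode.
E°cell = −0.26 − (−0.14) = −0.12 V; balancing electrons gives n = 2.
ΔG° = −nFE°cell = −(2)(96485)(−0.12) J/mol = +23.2 kJ/mol.

+23.2 kJ/mol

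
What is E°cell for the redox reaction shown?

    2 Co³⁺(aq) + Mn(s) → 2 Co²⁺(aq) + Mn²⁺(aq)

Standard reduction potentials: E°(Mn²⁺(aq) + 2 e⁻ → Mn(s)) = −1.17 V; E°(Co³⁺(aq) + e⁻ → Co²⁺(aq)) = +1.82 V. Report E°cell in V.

Co³⁺(aq) gains electrons, so the Co³⁺/Co²⁺ couple is the cathode; the Mn²⁺/Mn couple is the anode.
E°cell = E°(cathode) − E°(anode) = +1.82 − (−1.17) = +2.99 V.

+2.99 V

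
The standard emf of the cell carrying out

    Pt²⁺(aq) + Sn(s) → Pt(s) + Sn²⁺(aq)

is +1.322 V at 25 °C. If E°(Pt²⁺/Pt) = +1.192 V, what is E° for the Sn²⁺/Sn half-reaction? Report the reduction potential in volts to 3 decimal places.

−0.130 V

In the reaction as written the Pt²⁺/Pt couple is reduced (cathode) and Sn²⁺/Sn is oxidized (anode), so E°cell = E°(Pt²⁺/Pt) − E°(Sn²⁺/Sn).
E°(Sn²⁺/Sn) = E°(cathode) − E°cell = +1.192 − (+1.322) = −0.130 V.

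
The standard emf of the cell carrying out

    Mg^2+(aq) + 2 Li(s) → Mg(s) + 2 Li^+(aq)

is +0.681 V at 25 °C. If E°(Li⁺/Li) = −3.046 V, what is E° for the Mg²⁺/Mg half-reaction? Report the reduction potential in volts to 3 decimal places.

−2.365 V

In the reaction as written the Mg²⁺/Mg couple is reduced (cathode) and Li⁺/Li is oxidized (anode), so E°cell = E°(Mg²⁺/Mg) − E°(Li⁺/Li).
E°(Mg²⁺/Mg) = E°cell + E°(anode) = +0.681 + (−3.046) = −2.365 V.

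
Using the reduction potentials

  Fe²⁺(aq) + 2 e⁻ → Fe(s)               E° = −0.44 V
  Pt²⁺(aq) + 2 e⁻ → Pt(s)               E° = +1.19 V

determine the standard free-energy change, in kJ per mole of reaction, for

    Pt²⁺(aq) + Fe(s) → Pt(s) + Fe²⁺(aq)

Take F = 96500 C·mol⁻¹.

In the reaction as written Pt²⁺(aq) is reduced, so the Pt²⁺/Pt couple is the cathode and Fe²⁺/Fe is the anode.
E°cell = +1.19 − (−0.44) = +1.63 V; balancing electrons gives n = 2.
ΔG° = −nFE°cell = −(2)(96500)(+1.63) J/mol = −315 kJ/mol.

−315 kJ/mol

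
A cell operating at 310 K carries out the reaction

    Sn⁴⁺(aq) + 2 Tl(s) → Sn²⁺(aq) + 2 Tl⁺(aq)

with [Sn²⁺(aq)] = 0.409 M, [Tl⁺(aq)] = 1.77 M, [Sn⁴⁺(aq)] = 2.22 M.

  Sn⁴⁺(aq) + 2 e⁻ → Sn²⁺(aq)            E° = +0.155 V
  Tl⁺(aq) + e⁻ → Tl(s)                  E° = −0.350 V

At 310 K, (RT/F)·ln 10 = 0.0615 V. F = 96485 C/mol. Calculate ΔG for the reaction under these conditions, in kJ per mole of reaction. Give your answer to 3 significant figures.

The standard cell potential is +0.155 − (−0.350) = +0.505 V, with n = 2 electrons in the balanced equation.
Q = ([Sn²⁺(aq)]·[Tl⁺(aq)]^2) / [Sn⁴⁺(aq)] = 0.577, so log Q = −0.239 and E = +0.505 − (0.0615/2)(−0.239) = +0.5123 V.
Then ΔG = −nFE = −2 × 96485 × +0.5123 J/mol = −98.9 kJ/mol.

−98.9 kJ/mol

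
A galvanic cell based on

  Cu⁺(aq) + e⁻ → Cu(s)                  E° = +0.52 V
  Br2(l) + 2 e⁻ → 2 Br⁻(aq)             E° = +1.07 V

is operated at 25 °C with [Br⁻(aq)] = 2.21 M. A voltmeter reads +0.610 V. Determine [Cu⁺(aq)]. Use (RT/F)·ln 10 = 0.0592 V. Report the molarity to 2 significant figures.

Br₂/Br⁻ is the cathode (higher E°); E°cell = +1.07 − (+0.52) = +0.55 V with n = 2.
Rearranging E = E° − (0.0592/n)·log Q gives log Q = 2(+0.55 − (+0.610))/0.0592 = −2.027.
The balanced reaction is Br2(l) + 2 Cu(s) → 2 Br⁻(aq) + 2 Cu⁺(aq), so Q = [Br⁻(aq)]^2·[Cu⁺(aq)]^2.
Solving for the unknown gives log [Cu⁺(aq)] = −1.358, so [Cu⁺(aq)] ≈ 0.044 M.

0.044 M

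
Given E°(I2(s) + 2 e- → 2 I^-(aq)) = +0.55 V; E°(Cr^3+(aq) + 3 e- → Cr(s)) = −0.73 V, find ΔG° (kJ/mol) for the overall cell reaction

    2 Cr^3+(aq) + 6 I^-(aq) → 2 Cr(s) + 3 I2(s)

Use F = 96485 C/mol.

In the reaction as written Cr^3+(aq) is reduced, so the Cr³⁺/Cr couple is the cathode and I₂/I⁻ is the anode.
E°cell = −0.73 − (+0.55) = −1.28 V; balancing electrons gives n = 6.
ΔG° = −nFE°cell = −(6)(96485)(−1.28) J/mol = +741 kJ/mol.

+741 kJ/mol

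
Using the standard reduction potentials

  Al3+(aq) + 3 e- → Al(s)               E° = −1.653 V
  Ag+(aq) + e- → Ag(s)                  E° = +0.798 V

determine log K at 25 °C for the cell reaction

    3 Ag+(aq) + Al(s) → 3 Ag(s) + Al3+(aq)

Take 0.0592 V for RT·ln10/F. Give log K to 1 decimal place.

The Ag⁺/Ag couple is reduced (cathode); E°cell = +0.798 − (−1.653) = +2.451 V with n = 3.
At equilibrium E = 0, so log K = nE°cell / 0.0592 = (3)(+2.451) / 0.0592 = 124.2.

log K = 124.2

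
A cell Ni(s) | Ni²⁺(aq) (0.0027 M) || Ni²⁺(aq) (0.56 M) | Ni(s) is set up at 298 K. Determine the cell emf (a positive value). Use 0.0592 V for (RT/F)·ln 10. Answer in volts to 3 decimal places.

For a concentration cell E°cell = 0, since both electrodes use the same couple.
The compartment with the higher Ni²⁺(aq) concentration (0.56 M) acts as the cathode; ions are reduced there and produced at the dilute (0.0027 M) anode.
With n = 2, Ecell = −(0.0592/2)·log([dilute]/[conc]) = −(0.0592/2)·log(0.0027/0.56) = +0.069 V.

0.069 V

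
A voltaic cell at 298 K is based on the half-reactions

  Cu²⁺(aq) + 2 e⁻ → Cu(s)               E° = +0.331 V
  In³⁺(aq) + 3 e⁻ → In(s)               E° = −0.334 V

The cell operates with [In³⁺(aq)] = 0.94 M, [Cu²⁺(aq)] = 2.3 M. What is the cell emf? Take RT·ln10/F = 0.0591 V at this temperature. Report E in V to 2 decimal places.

The Cu²⁺/Cu couple has the more positive E°, so it is the cathode; In³⁺/In is the anode.
E°cell = +0.331 − (−0.334) = +0.665 V, with n = 6 electrons transferred.
For the overall reaction 3 Cu²⁺(aq) + 2 In(s) → 3 Cu(s) + 2 In³⁺(aq), Q = [In³⁺(aq)]^2 / [Cu²⁺(aq)]^3 = 0.0726, giving log Q = −1.139.
E = E° − (0.0591/n)·log Q = +0.665 − (0.0591/6)(−1.139) = +0.68 V.

+0.68 V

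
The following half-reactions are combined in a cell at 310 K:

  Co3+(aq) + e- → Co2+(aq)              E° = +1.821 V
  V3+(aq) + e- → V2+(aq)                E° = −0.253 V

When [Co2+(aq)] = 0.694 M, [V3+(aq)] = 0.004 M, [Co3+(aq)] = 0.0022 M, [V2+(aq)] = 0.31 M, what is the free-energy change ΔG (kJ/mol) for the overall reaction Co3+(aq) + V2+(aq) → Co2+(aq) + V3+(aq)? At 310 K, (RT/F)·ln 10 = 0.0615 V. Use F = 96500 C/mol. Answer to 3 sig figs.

−197 kJ/mol

The standard cell potential is +1.821 − (−0.253) = +2.074 V, with n = 1 electron in the balanced equation.
Q = ([Co2+(aq)]·[V3+(aq)]) / ([Co3+(aq)]·[V2+(aq)]) = 4.07, so log Q = 0.610 and E = +2.074 − (0.0615/1)(0.610) = +2.0365 V.
ΔG = −nFE = −(1)(96500)(+2.0365) J/mol = −197 kJ/mol.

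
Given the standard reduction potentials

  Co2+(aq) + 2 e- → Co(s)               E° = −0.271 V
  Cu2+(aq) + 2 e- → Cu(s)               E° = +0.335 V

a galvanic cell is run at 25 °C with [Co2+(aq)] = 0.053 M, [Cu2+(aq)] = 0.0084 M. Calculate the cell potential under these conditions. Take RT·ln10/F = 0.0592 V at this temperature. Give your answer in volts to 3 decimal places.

+0.582 V

Since E°(Cu²⁺/Cu) > E°(Co²⁺/Co), Cu²⁺/Cu serves as the cathode.
E°cell = +0.335 − (−0.271) = +0.606 V, with n = 2 electrons transferred.
Balancing gives Cu2+(aq) + Co(s) → Cu(s) + Co2+(aq); hence Q = [Co2+(aq)] / [Cu2+(aq)] = 6.31 (log Q = 0.800).
By the Nernst equation, E = +0.606 − (0.0592/2)·(0.800) = +0.582 V.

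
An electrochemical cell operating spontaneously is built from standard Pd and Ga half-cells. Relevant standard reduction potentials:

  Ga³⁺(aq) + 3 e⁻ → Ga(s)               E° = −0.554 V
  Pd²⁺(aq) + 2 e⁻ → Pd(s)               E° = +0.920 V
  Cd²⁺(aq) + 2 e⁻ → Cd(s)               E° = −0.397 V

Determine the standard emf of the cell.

+1.474 V

The Pd²⁺/Pd couple has the higher E°, so Pd ion is reduced (cathode) and Ga is oxidized (anode).
E°cell = E°(cathode) − E°(anode) = +0.920 − (−0.554) = +1.474 V.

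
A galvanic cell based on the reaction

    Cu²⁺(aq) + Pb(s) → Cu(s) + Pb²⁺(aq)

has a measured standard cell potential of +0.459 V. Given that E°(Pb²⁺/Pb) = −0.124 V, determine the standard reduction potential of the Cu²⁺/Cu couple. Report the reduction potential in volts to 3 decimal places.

+0.335 V

In the reaction as written the Cu²⁺/Cu couple is reduced (cathode) and Pb²⁺/Pb is oxidized (anode), so E°cell = E°(Cu²⁺/Cu) − E°(Pb²⁺/Pb).
E°(Cu²⁺/Cu) = E°cell + E°(anode) = +0.459 + (−0.124) = +0.335 V.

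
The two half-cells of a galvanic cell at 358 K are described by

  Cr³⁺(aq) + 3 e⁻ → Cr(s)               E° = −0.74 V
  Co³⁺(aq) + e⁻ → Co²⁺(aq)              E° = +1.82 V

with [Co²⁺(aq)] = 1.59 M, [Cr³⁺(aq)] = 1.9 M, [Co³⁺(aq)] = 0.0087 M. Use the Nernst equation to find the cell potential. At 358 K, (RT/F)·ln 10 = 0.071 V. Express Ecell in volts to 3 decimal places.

+2.393 V

Since E°(Co³⁺/Co²⁺) > E°(Cr³⁺/Cr), Co³⁺/Co²⁺ serves as the cathode.
The standard potential is +1.82 − (−0.74) = +2.56 V and the balanced reaction transfers n = 3 electrons.
For the overall reaction 3 Co³⁺(aq) + Cr(s) → 3 Co²⁺(aq) + Cr³⁺(aq), Q = ([Co²⁺(aq)]^3·[Cr³⁺(aq)]) / [Co³⁺(aq)]^3 = 1.16×10^7, giving log Q = 7.064.
E = E° − (0.071/n)·log Q = +2.56 − (0.071/3)(7.064) = +2.393 V.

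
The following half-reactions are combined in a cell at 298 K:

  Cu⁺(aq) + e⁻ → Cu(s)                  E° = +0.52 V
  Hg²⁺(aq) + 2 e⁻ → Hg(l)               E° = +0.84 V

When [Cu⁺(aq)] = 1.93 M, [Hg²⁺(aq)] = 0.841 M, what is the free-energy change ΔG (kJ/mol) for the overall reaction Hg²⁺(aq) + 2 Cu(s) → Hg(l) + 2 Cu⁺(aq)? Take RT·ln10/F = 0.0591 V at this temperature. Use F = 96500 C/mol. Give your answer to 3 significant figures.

The standard cell potential is +0.84 − (+0.52) = +0.32 V, with n = 2 electrons in the balanced equation.
Here Q = [Cu⁺(aq)]^2 / [Hg²⁺(aq)] = 4.43 (log Q = 0.646), giving E = +0.32 − (0.0591/2)·(0.646) = +0.3009 V.
Finally ΔG = −nFE = −(2)(96500 C/mol)(+0.3009 V) = −58.1 kJ/mol.

−58.1 kJ/mol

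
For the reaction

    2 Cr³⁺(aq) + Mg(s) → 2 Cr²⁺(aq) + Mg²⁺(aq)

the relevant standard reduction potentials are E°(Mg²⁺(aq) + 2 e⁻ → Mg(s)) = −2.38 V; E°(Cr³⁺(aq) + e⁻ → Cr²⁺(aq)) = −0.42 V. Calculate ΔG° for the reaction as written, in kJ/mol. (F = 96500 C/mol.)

−378 kJ/mol

In the reaction as written Cr³⁺(aq) is reduced, so the Cr³⁺/Cr²⁺ couple is the cathode and Mg²⁺/Mg is the anode.
E°cell = −0.42 − (−2.38) = +1.96 V; balancing electrons gives n = 2.
ΔG° = −nFE°cell = −(2)(96500)(+1.96) J/mol = −378 kJ/mol.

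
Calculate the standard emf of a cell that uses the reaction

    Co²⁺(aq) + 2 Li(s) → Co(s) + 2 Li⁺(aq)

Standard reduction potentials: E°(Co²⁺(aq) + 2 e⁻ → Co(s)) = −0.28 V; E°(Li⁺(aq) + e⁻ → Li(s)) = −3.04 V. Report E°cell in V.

+2.76 V

Co²⁺(aq) gains electrons, so the Co²⁺/Co couple is the cathode; the Li⁺/Li couple is the anode.
E°cell = E°(cathode) − E°(anode) = −0.28 − (−3.04) = +2.76 V.
The positive value indicates the reaction is spontaneous as written.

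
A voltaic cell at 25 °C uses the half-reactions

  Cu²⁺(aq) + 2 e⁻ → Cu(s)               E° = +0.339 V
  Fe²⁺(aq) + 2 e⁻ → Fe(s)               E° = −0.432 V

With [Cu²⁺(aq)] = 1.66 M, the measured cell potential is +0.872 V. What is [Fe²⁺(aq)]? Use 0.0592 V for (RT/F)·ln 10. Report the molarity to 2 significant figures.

With Cu²⁺/Cu at the cathode and Fe²⁺/Fe at the anode, E°cell = +0.339 − (−0.432) = +0.771 V (n = 2).
From the Nernst equation, log Q = n(E° − E)/0.0592 = 2·(+0.771 − (+0.872))/0.0592 = −3.412.
The balanced reaction is Cu²⁺(aq) + Fe(s) → Cu(s) + Fe²⁺(aq), so Q = [Fe²⁺(aq)] / [Cu²⁺(aq)].
Substituting the known concentrations and solving, log [Fe²⁺(aq)] = −3.192 and [Fe²⁺(aq)] = 0.00064 M.

0.00064 M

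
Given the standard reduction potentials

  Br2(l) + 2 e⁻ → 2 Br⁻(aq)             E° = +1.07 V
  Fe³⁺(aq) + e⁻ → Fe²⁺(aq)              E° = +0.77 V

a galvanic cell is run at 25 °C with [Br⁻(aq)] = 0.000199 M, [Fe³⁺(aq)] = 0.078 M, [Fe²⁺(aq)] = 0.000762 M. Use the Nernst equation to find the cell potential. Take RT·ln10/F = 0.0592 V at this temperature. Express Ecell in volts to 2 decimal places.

+0.40 V

Since E°(Br₂/Br⁻) > E°(Fe³⁺/Fe²⁺), Br₂/Br⁻ serves as the cathode.
The standard potential is +1.07 − (+0.77) = +0.30 V and the balanced reaction transfers n = 2 electrons.
For the overall reaction Br2(l) + 2 Fe²⁺(aq) → 2 Br⁻(aq) + 2 Fe³⁺(aq), Q = ([Br⁻(aq)]^2·[Fe³⁺(aq)]^2) / [Fe²⁺(aq)]^2 = 0.000415, giving log Q = −3.382.
Applying E = E° − (RT ln10/nF)·log Q gives +0.30 − (0.0592/2)(−3.382) = +0.40 V.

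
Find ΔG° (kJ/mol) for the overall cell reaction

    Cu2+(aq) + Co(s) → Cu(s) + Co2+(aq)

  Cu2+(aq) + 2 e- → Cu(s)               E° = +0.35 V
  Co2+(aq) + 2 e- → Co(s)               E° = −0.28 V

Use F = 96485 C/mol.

In the reaction as written Cu2+(aq) is reduced, so the Cu²⁺/Cu couple is the cathode and Co²⁺/Co is the anode.
E°cell = +0.35 − (−0.28) = +0.63 V; balancing electrons gives n = 2.
ΔG° = −nFE°cell = −(2)(96485)(+0.63) J/mol = −122 kJ/mol.

−122 kJ/mol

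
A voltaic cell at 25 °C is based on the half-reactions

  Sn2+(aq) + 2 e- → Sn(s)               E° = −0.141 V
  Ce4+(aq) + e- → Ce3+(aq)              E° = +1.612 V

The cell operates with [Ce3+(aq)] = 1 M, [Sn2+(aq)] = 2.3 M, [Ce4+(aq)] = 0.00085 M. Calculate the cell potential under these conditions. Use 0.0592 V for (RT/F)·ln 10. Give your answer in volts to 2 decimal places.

Since E°(Ce⁴⁺/Ce³⁺) > E°(Sn²⁺/Sn), Ce⁴⁺/Ce³⁺ serves as the cathode.
E°cell = E°cat − E°an = +1.612 − (−0.141) = +1.753 V; n = 2.
Balancing gives 2 Ce4+(aq) + Sn(s) → 2 Ce3+(aq) + Sn2+(aq); hence Q = ([Ce3+(aq)]^2·[Sn2+(aq)]) / [Ce4+(aq)]^2 = 3.18×10^6 (log Q = 6.503).
Applying E = E° − (RT ln10/nF)·log Q gives +1.753 − (0.0592/2)(6.503) = +1.56 V.

+1.56 V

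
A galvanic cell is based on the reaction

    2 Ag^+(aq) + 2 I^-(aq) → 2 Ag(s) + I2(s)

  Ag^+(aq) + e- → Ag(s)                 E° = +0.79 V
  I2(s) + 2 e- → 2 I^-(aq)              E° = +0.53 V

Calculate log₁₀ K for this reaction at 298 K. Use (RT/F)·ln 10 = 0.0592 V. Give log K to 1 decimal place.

log K = 8.8

The Ag⁺/Ag couple is reduced (cathode); E°cell = +0.79 − (+0.53) = +0.26 V with n = 2.
At equilibrium E = 0, so log K = nE°cell / 0.0592 = (2)(+0.26) / 0.0592 = 8.8.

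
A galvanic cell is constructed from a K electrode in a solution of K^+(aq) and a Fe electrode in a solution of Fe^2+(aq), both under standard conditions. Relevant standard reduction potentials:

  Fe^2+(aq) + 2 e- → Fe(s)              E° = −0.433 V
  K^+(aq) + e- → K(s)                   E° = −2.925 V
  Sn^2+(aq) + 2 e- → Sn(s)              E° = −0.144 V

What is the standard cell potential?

+2.492 V

Of the two couples in this cell, the one with the more positive reduction potential is reduced at the cathode: here that is Fe²⁺/Fe (−0.433 V); K⁺/K (−2.925 V) is the anode.
E°cell = E°(cathode) − E°(anode) = −0.433 − (−2.925) = +2.492 V.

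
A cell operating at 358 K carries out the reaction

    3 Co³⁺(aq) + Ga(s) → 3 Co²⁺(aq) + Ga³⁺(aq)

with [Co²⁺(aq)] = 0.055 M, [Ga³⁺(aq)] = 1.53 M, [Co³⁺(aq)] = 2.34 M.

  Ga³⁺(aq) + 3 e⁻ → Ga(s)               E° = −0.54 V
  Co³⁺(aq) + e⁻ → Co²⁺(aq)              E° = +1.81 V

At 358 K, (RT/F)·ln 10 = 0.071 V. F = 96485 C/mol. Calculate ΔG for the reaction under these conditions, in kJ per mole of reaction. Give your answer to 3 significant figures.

With Co³⁺/Co²⁺ reduced at the cathode, E°cell = +1.81 − (−0.54) = +2.35 V and n = 3.
Here Q = ([Co²⁺(aq)]^3·[Ga³⁺(aq)]) / [Co³⁺(aq)]^3 = 1.99×10^−5 (log Q = −4.702), giving E = +2.35 − (0.071/3)·(−4.702) = +2.4613 V.
Finally ΔG = −nFE = −(3)(96485 C/mol)(+2.4613 V) = −712 kJ/mol.

−712 kJ/mol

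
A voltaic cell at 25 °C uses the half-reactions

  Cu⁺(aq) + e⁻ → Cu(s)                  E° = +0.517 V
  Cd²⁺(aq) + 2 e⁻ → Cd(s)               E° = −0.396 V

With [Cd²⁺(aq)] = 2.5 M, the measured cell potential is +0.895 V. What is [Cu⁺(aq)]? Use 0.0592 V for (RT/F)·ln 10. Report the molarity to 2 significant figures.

0.79 M

With Cu⁺/Cu at the cathode and Cd²⁺/Cd at the anode, E°cell = +0.517 − (−0.396) = +0.913 V (n = 2).
Since E = E° − (0.0592/n)·log Q, log Q = n(E° − E)/0.0592 = 0.608.
For 2 Cu⁺(aq) + Cd(s) → 2 Cu(s) + Cd²⁺(aq), the reaction quotient is Q = [Cd²⁺(aq)] / [Cu⁺(aq)]^2.
Substituting the known concentrations and solving, log [Cu⁺(aq)] = −0.105 and [Cu⁺(aq)] = 0.79 M.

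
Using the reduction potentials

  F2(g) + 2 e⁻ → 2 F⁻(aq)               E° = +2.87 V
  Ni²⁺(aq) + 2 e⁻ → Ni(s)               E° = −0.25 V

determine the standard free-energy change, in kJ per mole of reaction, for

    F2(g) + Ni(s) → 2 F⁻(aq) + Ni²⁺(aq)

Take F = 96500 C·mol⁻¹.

−602 kJ/mol

In the reaction as written F2(g) is reduced, so the F₂/F⁻ couple is the cathode and Ni²⁺/Ni is the anode.
E°cell = +2.87 − (−0.25) = +3.12 V; balancing electrons gives n = 2.
ΔG° = −nFE°cell = −(2)(96500)(+3.12) J/mol = −602 kJ/mol.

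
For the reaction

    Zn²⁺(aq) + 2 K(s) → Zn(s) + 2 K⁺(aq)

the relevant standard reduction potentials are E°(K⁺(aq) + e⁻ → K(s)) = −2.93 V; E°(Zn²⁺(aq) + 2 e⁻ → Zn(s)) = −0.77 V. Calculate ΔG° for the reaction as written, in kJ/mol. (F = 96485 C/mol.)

In the reaction as written Zn²⁺(aq) is reduced, so the Zn²⁺/Zn couple is the cathode and K⁺/K is the anode.
E°cell = −0.77 − (−2.93) = +2.16 V; balancing electrons gives n = 2.
ΔG° = −nFE°cell = −(2)(96485)(+2.16) J/mol = −417 kJ/mol.

−417 kJ/mol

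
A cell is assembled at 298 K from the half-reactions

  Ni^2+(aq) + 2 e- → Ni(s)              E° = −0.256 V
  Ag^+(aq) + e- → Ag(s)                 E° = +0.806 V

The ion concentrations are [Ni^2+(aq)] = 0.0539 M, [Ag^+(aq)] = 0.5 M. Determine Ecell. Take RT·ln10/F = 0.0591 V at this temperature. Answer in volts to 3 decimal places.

Since E°(Ag⁺/Ag) > E°(Ni²⁺/Ni), Ag⁺/Ag serves as the cathode.
E°cell = +0.806 − (−0.256) = +1.062 V, with n = 2 electrons transferred.
Balancing gives 2 Ag^+(aq) + Ni(s) → 2 Ag(s) + Ni^2+(aq); hence Q = [Ni^2+(aq)] / [Ag^+(aq)]^2 = 0.216 (log Q = −0.666).
E = E° − (0.0591/n)·log Q = +1.062 − (0.0591/2)(−0.666) = +1.082 V.

+1.082 V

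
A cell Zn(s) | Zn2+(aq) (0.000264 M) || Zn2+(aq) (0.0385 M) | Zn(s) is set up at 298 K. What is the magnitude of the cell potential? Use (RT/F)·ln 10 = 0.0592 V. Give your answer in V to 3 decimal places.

For a concentration cell E°cell = 0, since both electrodes use the same couple.
The compartment with the higher Zn2+(aq) concentration (0.0385 M) acts as the cathode; ions are reduced there and produced at the dilute (0.000264 M) anode.
With n = 2, Ecell = −(0.0592/2)·log([dilute]/[conc]) = −(0.0592/2)·log(0.000264/0.0385) = +0.064 V.

0.064 V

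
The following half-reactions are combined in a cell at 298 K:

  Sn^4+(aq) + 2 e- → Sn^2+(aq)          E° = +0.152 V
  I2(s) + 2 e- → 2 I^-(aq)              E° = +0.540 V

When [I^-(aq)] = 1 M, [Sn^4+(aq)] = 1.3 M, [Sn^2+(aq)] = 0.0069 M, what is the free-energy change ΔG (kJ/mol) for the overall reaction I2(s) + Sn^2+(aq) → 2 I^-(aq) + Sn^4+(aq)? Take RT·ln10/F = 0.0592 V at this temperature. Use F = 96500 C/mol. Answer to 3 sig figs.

With I₂/I⁻ reduced at the cathode, E°cell = +0.540 − (+0.152) = +0.388 V and n = 2.
The reaction quotient is ([I^-(aq)]^2·[Sn^4+(aq)]) / [Sn^2+(aq)] = 188; by Nernst, E = +0.388 − (0.0592/2)(2.275) = +0.3207 V.
Finally ΔG = −nFE = −(2)(96500 C/mol)(+0.3207 V) = −61.9 kJ/mol.

−61.9 kJ/mol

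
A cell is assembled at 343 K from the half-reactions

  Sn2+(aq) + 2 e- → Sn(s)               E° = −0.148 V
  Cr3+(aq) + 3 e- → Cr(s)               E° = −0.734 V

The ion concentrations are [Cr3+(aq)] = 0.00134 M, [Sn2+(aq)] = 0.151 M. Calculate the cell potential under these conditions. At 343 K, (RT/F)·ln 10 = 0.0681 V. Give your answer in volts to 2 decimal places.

+0.62 V

Since E°(Sn²⁺/Sn) > E°(Cr³⁺/Cr), Sn²⁺/Sn serves as the cathode.
E°cell = −0.148 − (−0.734) = +0.586 V, with n = 6 electrons transferred.
The balanced reaction is 3 Sn2+(aq) + 2 Cr(s) → 3 Sn(s) + 2 Cr3+(aq), so Q = [Cr3+(aq)]^2 / [Sn2+(aq)]^3 = 0.000522 and log Q = −3.283.
E = E° − (0.0681/n)·log Q = +0.586 − (0.0681/6)(−3.283) = +0.62 V.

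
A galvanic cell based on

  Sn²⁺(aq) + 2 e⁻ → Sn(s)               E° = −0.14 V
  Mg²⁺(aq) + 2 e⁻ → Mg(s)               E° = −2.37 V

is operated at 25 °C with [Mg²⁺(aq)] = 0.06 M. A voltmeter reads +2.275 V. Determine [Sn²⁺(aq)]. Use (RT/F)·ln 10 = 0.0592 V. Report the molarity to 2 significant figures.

The Sn²⁺/Sn couple has the larger reduction potential, so it is the cathode: E°cell = −0.14 − (−2.37) = +2.23 V and n = 2.
From the Nernst equation, log Q = n(E° − E)/0.0592 = 2·(+2.23 − (+2.275))/0.0592 = −1.520.
Balancing electrons gives Sn²⁺(aq) + Mg(s) → Sn(s) + Mg²⁺(aq); thus Q = [Mg²⁺(aq)] / [Sn²⁺(aq)].
Isolating [Sn²⁺(aq)] in Q = 10^{−1.520} yields log [Sn²⁺(aq)] = 0.298, i.e. 2.0 M.

2.0 M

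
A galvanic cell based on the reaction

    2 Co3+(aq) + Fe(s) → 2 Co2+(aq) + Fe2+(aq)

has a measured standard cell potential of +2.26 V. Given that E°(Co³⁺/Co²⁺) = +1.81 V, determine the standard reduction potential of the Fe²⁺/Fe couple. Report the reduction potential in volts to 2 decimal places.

In the reaction as written the Co³⁺/Co²⁺ couple is reduced (cathode) and Fe²⁺/Fe is oxidized (anode), so E°cell = E°(Co³⁺/Co²⁺) − E°(Fe²⁺/Fe).
E°(Fe²⁺/Fe) = E°(cathode) − E°cell = +1.81 − (+2.26) = −0.45 V.

−0.45 V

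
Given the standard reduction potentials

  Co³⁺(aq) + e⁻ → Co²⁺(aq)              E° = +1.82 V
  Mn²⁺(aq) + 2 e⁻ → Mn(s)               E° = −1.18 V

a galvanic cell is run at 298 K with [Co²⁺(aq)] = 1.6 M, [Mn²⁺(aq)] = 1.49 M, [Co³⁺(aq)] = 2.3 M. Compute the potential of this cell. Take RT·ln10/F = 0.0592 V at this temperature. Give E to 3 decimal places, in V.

+3.004 V

Co³⁺/Co²⁺ is reduced (cathode, E° = +1.82 V) and Mn²⁺/Mn is oxidized (anode).
E°cell = +1.82 − (−1.18) = +3.00 V, with n = 2 electrons transferred.
For the overall reaction 2 Co³⁺(aq) + Mn(s) → 2 Co²⁺(aq) + Mn²⁺(aq), Q = ([Co²⁺(aq)]^2·[Mn²⁺(aq)]) / [Co³⁺(aq)]^2 = 0.721, giving log Q = −0.142.
E = E° − (0.0592/n)·log Q = +3.00 − (0.0592/2)(−0.142) = +3.004 V.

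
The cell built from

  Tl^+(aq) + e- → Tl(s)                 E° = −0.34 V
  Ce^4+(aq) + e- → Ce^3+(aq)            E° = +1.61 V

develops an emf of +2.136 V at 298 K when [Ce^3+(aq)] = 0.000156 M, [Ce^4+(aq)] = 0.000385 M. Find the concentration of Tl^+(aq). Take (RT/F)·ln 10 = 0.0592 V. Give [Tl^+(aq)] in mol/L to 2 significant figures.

Ce⁴⁺/Ce³⁺ is the cathode (higher E°); E°cell = +1.61 − (−0.34) = +1.95 V with n = 1.
From the Nernst equation, log Q = n(E° − E)/0.0592 = 1·(+1.95 − (+2.136))/0.0592 = −3.142.
The balanced reaction is Ce^4+(aq) + Tl(s) → Ce^3+(aq) + Tl^+(aq), so Q = ([Ce^3+(aq)]·[Tl^+(aq)]) / [Ce^4+(aq)].
Isolating [Tl^+(aq)] in Q = 10^{−3.142} yields log [Tl^+(aq)] = −2.750, i.e. 0.0018 M.

0.0018 M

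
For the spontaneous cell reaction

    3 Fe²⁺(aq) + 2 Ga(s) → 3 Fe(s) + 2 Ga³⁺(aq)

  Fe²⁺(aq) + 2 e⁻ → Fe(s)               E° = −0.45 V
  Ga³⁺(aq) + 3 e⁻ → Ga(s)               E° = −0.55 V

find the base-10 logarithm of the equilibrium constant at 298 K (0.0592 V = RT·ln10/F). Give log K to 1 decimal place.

The Fe²⁺/Fe couple is reduced (cathode); E°cell = −0.45 − (−0.55) = +0.10 V with n = 6.
At equilibrium E = 0, so log K = nE°cell / 0.0592 = (6)(+0.10) / 0.0592 = 10.1.

log K = 10.1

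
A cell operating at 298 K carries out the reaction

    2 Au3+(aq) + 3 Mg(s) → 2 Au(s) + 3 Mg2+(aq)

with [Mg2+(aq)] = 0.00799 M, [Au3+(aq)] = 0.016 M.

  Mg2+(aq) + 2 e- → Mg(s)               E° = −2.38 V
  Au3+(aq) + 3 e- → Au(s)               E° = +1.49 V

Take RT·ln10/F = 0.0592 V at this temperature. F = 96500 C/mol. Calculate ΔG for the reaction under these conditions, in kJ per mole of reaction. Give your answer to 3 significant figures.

The standard cell potential is +1.49 − (−2.38) = +3.87 V, with n = 6 electrons in the balanced equation.
The reaction quotient is [Mg2+(aq)]^3 / [Au3+(aq)]^2 = 0.00199; by Nernst, E = +3.87 − (0.0592/6)(−2.701) = +3.8966 V.
Finally ΔG = −nFE = −(6)(96500 C/mol)(+3.8966 V) = −2260 kJ/mol.

−2260 kJ/mol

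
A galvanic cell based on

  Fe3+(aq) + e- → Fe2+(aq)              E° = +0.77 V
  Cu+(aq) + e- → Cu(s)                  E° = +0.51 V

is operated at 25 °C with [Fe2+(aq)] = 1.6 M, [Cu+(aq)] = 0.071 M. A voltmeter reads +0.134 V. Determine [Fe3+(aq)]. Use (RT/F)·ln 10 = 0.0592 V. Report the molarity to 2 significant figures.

The Fe³⁺/Fe²⁺ couple has the larger reduction potential, so it is the cathode: E°cell = +0.77 − (+0.51) = +0.26 V and n = 1.
Rearranging E = E° − (0.0592/n)·log Q gives log Q = 1(+0.26 − (+0.134))/0.0592 = 2.128.
For Fe3+(aq) + Cu(s) → Fe2+(aq) + Cu+(aq), the reaction quotient is Q = ([Fe2+(aq)]·[Cu+(aq)]) / [Fe3+(aq)].
Isolating [Fe3+(aq)] in Q = 10^{2.128} yields log [Fe3+(aq)] = −3.073, i.e. 0.00085 M.

0.00085 M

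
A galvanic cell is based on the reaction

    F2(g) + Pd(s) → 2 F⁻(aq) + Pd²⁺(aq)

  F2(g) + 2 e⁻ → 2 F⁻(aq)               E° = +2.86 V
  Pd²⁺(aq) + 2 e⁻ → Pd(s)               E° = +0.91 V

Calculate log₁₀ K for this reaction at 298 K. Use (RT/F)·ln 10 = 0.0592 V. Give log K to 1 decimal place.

The F₂/F⁻ couple is reduced (cathode); E°cell = +2.86 − (+0.91) = +1.95 V with n = 2.
At equilibrium E = 0, so log K = nE°cell / 0.0592 = (2)(+1.95) / 0.0592 = 65.9.

log K = 65.9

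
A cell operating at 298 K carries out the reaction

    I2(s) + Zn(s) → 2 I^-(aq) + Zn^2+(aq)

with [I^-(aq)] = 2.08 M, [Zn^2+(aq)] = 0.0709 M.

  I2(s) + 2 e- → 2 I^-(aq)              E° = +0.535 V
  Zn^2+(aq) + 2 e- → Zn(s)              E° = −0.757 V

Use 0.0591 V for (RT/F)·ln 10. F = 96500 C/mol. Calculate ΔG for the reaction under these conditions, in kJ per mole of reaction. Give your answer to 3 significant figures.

The standard cell potential is +0.535 − (−0.757) = +1.292 V, with n = 2 electrons in the balanced equation.
Here Q = [I^-(aq)]^2·[Zn^2+(aq)] = 0.307 (log Q = −0.513), giving E = +1.292 − (0.0591/2)·(−0.513) = +1.3072 V.
ΔG = −nFE = −(2)(96500)(+1.3072) J/mol = −252 kJ/mol.

−252 kJ/mol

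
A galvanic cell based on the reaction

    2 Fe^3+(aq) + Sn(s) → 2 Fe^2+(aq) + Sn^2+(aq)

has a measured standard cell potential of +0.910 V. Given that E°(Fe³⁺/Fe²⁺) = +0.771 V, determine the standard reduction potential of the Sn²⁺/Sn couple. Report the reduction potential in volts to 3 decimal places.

In the reaction as written the Fe³⁺/Fe²⁺ couple is reduced (cathode) and Sn²⁺/Sn is oxidized (anode), so E°cell = E°(Fe³⁺/Fe²⁺) − E°(Sn²⁺/Sn).
E°(Sn²⁺/Sn) = E°(cathode) − E°cell = +0.771 − (+0.910) = −0.139 V.

−0.139 V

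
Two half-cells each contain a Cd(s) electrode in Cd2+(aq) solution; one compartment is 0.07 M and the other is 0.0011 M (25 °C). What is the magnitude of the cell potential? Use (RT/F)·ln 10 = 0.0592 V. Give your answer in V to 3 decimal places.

For a concentration cell E°cell = 0, since both electrodes use the same couple.
The compartment with the higher Cd2+(aq) concentration (0.07 M) acts as the cathode; ions are reduced there and produced at the dilute (0.0011 M) anode.
With n = 2, Ecell = −(0.0592/2)·log([dilute]/[conc]) = −(0.0592/2)·log(0.0011/0.07) = +0.053 V.

0.053 V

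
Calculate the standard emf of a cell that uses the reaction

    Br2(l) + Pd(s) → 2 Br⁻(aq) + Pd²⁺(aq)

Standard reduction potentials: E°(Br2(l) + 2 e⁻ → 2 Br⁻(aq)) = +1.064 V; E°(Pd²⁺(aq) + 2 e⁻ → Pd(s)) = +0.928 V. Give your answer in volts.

+0.136 V

In the reaction as written, Br2(l) is reduced (cathode) and Pd²⁺(aq) is produced by oxidation at the anode.
E°cell = E°(cathode) − E°(anode) = +1.064 − (+0.928) = +0.136 V.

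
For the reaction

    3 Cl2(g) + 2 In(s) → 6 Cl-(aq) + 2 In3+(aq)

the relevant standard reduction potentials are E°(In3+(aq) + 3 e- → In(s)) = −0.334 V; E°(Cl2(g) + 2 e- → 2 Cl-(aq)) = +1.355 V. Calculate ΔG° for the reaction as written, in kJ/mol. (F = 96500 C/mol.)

−978 kJ/mol

In the reaction as written Cl2(g) is reduced, so the Cl₂/Cl⁻ couple is the cathode and In³⁺/In is the anode.
E°cell = +1.355 − (−0.334) = +1.689 V; balancing electrons gives n = 6.
ΔG° = −nFE°cell = −(6)(96500)(+1.689) J/mol = −978 kJ/mol.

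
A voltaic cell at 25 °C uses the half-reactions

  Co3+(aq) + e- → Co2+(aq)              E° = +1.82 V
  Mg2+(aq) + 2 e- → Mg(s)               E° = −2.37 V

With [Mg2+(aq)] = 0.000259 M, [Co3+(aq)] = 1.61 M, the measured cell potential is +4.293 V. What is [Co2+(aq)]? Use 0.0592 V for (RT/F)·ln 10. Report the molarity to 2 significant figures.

The Co³⁺/Co²⁺ couple has the larger reduction potential, so it is the cathode: E°cell = +1.82 − (−2.37) = +4.19 V and n = 2.
From the Nernst equation, log Q = n(E° − E)/0.0592 = 2·(+4.19 − (+4.293))/0.0592 = −3.480.
For 2 Co3+(aq) + Mg(s) → 2 Co2+(aq) + Mg2+(aq), the reaction quotient is Q = ([Co2+(aq)]^2·[Mg2+(aq)]) / [Co3+(aq)]^2.
Solving for the unknown gives log [Co2+(aq)] = 0.260, so [Co2+(aq)] ≈ 1.8 M.

1.8 M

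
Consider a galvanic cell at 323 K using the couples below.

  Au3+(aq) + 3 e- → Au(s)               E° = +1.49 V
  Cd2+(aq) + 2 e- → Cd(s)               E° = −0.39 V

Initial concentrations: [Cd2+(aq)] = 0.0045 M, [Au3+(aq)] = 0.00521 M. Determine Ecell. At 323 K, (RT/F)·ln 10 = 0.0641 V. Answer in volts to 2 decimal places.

The Au³⁺/Au couple has the more positive E°, so it is the cathode; Cd²⁺/Cd is the anode.
The standard potential is +1.49 − (−0.39) = +1.88 V and the balanced reaction transfers n = 6 electrons.
The balanced reaction is 2 Au3+(aq) + 3 Cd(s) → 2 Au(s) + 3 Cd2+(aq), so Q = [Cd2+(aq)]^3 / [Au3+(aq)]^2 = 0.00336 and log Q = −2.474.
By the Nernst equation, E = +1.88 − (0.0641/6)·(−2.474) = +1.91 V.

+1.91 V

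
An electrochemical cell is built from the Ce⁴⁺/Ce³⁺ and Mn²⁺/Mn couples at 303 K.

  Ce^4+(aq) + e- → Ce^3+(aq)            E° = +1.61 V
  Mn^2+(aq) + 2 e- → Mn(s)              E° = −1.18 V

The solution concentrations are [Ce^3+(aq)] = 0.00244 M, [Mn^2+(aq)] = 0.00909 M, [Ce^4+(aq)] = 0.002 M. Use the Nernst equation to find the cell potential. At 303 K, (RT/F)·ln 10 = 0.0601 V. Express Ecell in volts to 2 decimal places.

Since E°(Ce⁴⁺/Ce³⁺) > E°(Mn²⁺/Mn), Ce⁴⁺/Ce³⁺ serves as the cathode.
E°cell = +1.61 − (−1.18) = +2.79 V, with n = 2 electrons transferred.
For the overall reaction 2 Ce^4+(aq) + Mn(s) → 2 Ce^3+(aq) + Mn^2+(aq), Q = ([Ce^3+(aq)]^2·[Mn^2+(aq)]) / [Ce^4+(aq)]^2 = 0.0135, giving log Q = −1.869.
Applying E = E° − (RT ln10/nF)·log Q gives +2.79 − (0.0601/2)(−1.869) = +2.85 V.

+2.85 V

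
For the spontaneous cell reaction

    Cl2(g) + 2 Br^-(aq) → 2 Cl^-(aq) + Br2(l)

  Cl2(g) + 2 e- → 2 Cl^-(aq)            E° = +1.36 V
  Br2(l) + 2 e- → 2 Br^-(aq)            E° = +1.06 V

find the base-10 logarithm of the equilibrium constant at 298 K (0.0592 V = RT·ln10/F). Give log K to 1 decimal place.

log K = 10.1

The Cl₂/Cl⁻ couple is reduced (cathode); E°cell = +1.36 − (+1.06) = +0.30 V with n = 2.
At equilibrium E = 0, so log K = nE°cell / 0.0592 = (2)(+0.30) / 0.0592 = 10.1.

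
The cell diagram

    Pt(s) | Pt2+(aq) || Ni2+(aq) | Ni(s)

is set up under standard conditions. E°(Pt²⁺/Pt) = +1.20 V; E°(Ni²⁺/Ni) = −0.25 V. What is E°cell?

By convention the left-hand electrode in cell notation is the anode (oxidation) and the right-hand electrode is the cathode (reduction).
E°cell = E°(right) − E°(left) = −0.25 − (+1.20) = −1.45 V.
The negative sign shows that, as written, the cell would require an external voltage to drive the reaction.

−1.45 V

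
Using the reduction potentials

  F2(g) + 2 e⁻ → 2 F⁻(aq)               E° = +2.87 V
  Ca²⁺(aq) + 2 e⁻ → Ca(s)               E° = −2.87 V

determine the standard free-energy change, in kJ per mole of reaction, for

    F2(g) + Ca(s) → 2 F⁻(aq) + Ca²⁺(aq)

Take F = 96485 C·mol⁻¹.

In the reaction as written F2(g) is reduced, so the F₂/F⁻ couple is the cathode and Ca²⁺/Ca is the anode.
E°cell = +2.87 − (−2.87) = +5.74 V; balancing electrons gives n = 2.
ΔG° = −nFE°cell = −(2)(96485)(+5.74) J/mol = −1108 kJ/mol.

−1108 kJ/mol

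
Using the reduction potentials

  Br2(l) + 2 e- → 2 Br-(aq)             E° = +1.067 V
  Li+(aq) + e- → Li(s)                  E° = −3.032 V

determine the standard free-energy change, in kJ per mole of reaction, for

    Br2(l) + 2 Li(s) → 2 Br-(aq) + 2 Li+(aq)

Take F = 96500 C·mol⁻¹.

In the reaction as written Br2(l) is reduced, so the Br₂/Br⁻ couple is the cathode and Li⁺/Li is the anode.
E°cell = +1.067 − (−3.032) = +4.099 V; balancing electrons gives n = 2.
ΔG° = −nFE°cell = −(2)(96500)(+4.099) J/mol = −791 kJ/mol.

−791 kJ/mol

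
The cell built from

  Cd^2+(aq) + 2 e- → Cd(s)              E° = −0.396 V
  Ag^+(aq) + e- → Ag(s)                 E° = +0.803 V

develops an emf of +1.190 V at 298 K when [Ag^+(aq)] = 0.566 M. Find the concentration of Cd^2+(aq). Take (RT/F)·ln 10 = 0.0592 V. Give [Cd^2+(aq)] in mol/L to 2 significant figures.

0.65 M

With Ag⁺/Ag at the cathode and Cd²⁺/Cd at the anode, E°cell = +0.803 − (−0.396) = +1.199 V (n = 2).
Since E = E° − (0.0592/n)·log Q, log Q = n(E° − E)/0.0592 = 0.304.
Balancing electrons gives 2 Ag^+(aq) + Cd(s) → 2 Ag(s) + Cd^2+(aq); thus Q = [Cd^2+(aq)] / [Ag^+(aq)]^2.
Isolating [Cd^2+(aq)] in Q = 10^{0.304} yields log [Cd^2+(aq)] = −0.190, i.e. 0.65 M.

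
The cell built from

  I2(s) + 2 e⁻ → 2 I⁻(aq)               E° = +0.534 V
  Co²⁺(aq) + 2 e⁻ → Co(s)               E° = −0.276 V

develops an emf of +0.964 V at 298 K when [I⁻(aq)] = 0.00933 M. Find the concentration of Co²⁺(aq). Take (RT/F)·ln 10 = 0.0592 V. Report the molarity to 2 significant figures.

I₂/I⁻ is the cathode (higher E°); E°cell = +0.534 − (−0.276) = +0.810 V with n = 2.
Since E = E° − (0.0592/n)·log Q, log Q = n(E° − E)/0.0592 = −5.203.
For I2(s) + Co(s) → 2 I⁻(aq) + Co²⁺(aq), the reaction quotient is Q = [I⁻(aq)]^2·[Co²⁺(aq)].
Isolating [Co²⁺(aq)] in Q = 10^{−5.203} yields log [Co²⁺(aq)] = −1.143, i.e. 0.072 M.

0.072 M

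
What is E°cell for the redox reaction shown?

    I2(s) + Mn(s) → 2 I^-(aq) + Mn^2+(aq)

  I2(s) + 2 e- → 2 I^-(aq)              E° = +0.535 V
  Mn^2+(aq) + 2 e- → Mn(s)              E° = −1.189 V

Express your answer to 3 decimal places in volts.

+1.724 V

I2(s) gains electrons, so the I₂/I⁻ couple is the cathode; the Mn²⁺/Mn couple is the anode.
E°cell = E°(cathode) − E°(anode) = +0.535 − (−1.189) = +1.724 V.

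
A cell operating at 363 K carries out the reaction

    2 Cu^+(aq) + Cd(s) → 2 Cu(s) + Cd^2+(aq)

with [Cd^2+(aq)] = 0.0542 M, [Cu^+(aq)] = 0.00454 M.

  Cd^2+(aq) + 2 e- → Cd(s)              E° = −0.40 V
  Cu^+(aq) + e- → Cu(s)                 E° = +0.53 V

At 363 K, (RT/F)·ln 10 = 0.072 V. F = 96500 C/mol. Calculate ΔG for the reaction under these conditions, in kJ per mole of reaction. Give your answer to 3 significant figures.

−156 kJ/mol

E°cell = +0.53 − (−0.40) = +0.93 V; the balanced reaction transfers n = 2 electrons.
Q = [Cd^2+(aq)] / [Cu^+(aq)]^2 = 2.63×10^3, so log Q = 3.420 and E = +0.93 − (0.072/2)(3.420) = +0.8069 V.
ΔG = −nFE = −(2)(96500)(+0.8069) J/mol = −156 kJ/mol.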